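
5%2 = 1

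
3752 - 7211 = - 3459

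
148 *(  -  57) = -8436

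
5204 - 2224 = 2980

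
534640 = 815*656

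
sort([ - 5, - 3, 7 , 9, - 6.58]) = [-6.58, - 5 ,  -  3, 7, 9 ]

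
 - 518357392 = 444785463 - 963142855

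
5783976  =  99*58424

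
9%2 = 1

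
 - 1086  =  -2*543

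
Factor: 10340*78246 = 2^3*3^5*5^1*7^1*11^1*23^1*47^1 = 809063640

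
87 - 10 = 77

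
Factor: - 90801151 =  - 7^1*179^1*72467^1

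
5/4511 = 5/4511 = 0.00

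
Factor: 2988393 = 3^1*211^1*4721^1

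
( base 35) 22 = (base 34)24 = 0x48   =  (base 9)80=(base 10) 72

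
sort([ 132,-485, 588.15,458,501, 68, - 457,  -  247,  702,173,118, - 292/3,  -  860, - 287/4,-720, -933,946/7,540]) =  [-933 ,-860,-720, - 485,-457, - 247,  -  292/3, -287/4, 68,118,132,946/7, 173,458, 501,540, 588.15, 702]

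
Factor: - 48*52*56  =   - 2^9*3^1*7^1 * 13^1 = - 139776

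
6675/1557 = 4 + 149/519  =  4.29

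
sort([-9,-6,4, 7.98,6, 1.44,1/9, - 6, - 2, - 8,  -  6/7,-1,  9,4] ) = [ - 9, - 8, - 6, - 6 ,-2, -1, - 6/7,1/9, 1.44,4,4,6,7.98,9 ] 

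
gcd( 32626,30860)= 2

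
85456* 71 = 6067376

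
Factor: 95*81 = 3^4*5^1 * 19^1 = 7695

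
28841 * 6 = 173046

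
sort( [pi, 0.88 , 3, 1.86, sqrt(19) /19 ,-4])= [ - 4,sqrt(19 )/19,  0.88, 1.86 , 3, pi]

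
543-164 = 379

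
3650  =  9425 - 5775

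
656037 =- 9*(  -  72893 )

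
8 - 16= - 8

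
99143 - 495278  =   - 396135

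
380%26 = 16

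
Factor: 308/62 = 2^1*7^1 * 11^1*31^(- 1) = 154/31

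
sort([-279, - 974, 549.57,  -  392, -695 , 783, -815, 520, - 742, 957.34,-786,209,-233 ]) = [ - 974,-815,  -  786,-742, - 695, - 392,  -  279, - 233,  209, 520, 549.57,783, 957.34]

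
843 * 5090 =4290870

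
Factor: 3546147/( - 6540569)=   -  3^1*7^(-2)*11^2*9769^1*133481^( - 1 )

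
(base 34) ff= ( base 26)k5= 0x20d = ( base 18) 1b3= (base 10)525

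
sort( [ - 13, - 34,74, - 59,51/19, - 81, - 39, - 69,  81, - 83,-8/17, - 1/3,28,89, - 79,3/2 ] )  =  [-83, - 81,  -  79, -69 , - 59, - 39, - 34, - 13 , - 8/17, - 1/3, 3/2,51/19,28,74,81,  89 ]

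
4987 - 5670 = - 683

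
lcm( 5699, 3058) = 125378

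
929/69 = 13 + 32/69 = 13.46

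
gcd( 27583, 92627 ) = 1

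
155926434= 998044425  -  842117991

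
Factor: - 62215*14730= -2^1 *3^1*5^2*23^1*491^1  *  541^1 = - 916426950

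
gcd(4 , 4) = 4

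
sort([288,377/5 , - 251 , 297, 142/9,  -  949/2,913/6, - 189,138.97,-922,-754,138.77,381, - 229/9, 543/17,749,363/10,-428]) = [ - 922,-754,  -  949/2, - 428, - 251,-189, - 229/9,142/9,  543/17 , 363/10, 377/5,138.77,138.97, 913/6, 288,297, 381,749]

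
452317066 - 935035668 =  - 482718602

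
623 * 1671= 1041033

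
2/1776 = 1/888 = 0.00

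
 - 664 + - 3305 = - 3969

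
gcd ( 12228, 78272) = 4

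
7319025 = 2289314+5029711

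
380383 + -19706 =360677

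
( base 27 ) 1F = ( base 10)42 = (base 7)60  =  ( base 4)222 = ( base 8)52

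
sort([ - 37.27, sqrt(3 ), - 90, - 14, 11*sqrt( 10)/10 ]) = [ - 90,-37.27 ,-14,sqrt(3) , 11*sqrt(10) /10]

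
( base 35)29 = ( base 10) 79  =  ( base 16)4F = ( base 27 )2P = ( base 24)37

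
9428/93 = 9428/93 = 101.38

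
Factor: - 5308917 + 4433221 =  - 875696 = - 2^4*229^1*239^1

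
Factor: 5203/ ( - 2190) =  - 2^( -1 ) *3^(-1 )*5^( - 1)*11^2*43^1  *  73^( - 1)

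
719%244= 231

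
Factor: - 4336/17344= - 1/4 = -  2^( - 2 ) 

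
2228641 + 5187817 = 7416458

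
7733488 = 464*16667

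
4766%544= 414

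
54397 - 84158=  -29761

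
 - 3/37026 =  -1+12341/12342= - 0.00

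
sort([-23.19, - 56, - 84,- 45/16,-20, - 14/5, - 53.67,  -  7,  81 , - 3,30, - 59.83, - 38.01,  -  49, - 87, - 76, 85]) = [ - 87,-84,- 76,-59.83, - 56, - 53.67,-49, - 38.01, -23.19, - 20, -7, - 3, -45/16, - 14/5,  30, 81, 85] 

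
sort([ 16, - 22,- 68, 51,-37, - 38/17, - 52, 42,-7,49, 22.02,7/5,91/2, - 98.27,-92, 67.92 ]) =[ - 98.27, - 92, - 68, - 52,-37,-22, - 7, - 38/17, 7/5, 16,  22.02,42 , 91/2, 49,51, 67.92 ]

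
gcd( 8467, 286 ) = 1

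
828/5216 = 207/1304 =0.16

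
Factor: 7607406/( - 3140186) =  - 3^1*7^ ( - 1)*241^1  *  5261^1*224299^( - 1) = -3803703/1570093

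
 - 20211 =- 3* 6737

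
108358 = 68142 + 40216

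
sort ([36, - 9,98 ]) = [ - 9,  36,98]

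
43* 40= 1720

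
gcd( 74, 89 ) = 1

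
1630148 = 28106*58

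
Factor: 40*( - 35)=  - 1400 = - 2^3  *  5^2*7^1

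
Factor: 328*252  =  82656 = 2^5*3^2*7^1*41^1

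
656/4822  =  328/2411 = 0.14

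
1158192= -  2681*(  -  432 ) 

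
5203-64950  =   - 59747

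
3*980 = 2940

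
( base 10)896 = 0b1110000000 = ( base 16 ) 380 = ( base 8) 1600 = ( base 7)2420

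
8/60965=8/60965 = 0.00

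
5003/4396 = 5003/4396 = 1.14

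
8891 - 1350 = 7541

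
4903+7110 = 12013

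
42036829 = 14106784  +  27930045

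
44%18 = 8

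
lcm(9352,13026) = 364728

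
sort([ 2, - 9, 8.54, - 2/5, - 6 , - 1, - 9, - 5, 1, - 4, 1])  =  [-9, - 9,  -  6 , - 5,-4, - 1, - 2/5,1 , 1, 2,  8.54] 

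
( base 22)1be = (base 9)1012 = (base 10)740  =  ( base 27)10B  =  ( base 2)1011100100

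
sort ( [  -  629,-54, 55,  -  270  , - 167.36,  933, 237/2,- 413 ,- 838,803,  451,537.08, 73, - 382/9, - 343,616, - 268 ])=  [ - 838, - 629, - 413, - 343, - 270, -268, - 167.36,- 54,-382/9 , 55,  73,  237/2, 451,537.08,616,803, 933]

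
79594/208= 39797/104 =382.66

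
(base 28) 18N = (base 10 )1031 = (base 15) 48b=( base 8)2007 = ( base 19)2G5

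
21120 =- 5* ( - 4224)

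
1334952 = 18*74164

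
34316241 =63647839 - 29331598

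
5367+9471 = 14838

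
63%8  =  7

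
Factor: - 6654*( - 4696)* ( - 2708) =- 84617374272 = - 2^6*3^1*587^1 * 677^1*1109^1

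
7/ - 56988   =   - 7/56988 =- 0.00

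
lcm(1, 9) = 9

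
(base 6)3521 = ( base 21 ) 1j1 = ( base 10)841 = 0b1101001001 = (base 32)q9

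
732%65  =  17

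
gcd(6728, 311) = 1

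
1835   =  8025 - 6190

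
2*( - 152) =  - 304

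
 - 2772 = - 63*44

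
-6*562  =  -3372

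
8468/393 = 8468/393 = 21.55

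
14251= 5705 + 8546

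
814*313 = 254782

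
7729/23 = 7729/23 = 336.04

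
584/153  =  3  +  125/153 = 3.82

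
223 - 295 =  - 72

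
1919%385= 379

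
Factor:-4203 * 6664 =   -  28008792 = - 2^3*3^2 * 7^2*17^1*467^1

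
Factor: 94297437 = 3^2*13^3  *  19^1 * 251^1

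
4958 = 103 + 4855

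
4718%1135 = 178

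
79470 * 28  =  2225160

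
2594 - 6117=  - 3523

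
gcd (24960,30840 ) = 120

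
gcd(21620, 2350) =470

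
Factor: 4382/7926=3^( - 1) *7^1 * 313^1*1321^( - 1 ) =2191/3963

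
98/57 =98/57 =1.72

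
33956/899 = 37 + 693/899 = 37.77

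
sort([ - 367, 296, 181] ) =[ - 367, 181, 296]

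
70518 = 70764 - 246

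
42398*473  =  20054254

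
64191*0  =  0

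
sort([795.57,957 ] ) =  [ 795.57,  957 ]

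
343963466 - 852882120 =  - 508918654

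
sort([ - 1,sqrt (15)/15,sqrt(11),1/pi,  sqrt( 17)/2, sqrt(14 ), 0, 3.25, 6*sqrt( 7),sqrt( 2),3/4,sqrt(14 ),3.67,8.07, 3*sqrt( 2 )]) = [  -  1,0, sqrt (15) /15,1/pi,  3/4, sqrt ( 2), sqrt(  17)/2, 3.25,sqrt( 11),3.67,sqrt ( 14 ), sqrt (14) , 3*sqrt(2),8.07, 6 * sqrt( 7) ] 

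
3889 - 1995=1894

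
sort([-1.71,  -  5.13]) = [ - 5.13,-1.71]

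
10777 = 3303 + 7474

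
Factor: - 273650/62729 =  -  650/149 = - 2^1*5^2*13^1*149^( - 1 ) 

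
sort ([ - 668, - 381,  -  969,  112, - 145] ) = [ - 969, - 668, - 381, - 145,112]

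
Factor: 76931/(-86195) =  - 5^( - 1)*19^1*4049^1*17239^( - 1 )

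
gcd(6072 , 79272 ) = 24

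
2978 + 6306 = 9284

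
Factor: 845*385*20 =6506500=2^2*5^3*7^1*11^1*13^2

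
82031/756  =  82031/756 = 108.51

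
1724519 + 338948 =2063467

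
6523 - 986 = 5537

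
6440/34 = 3220/17  =  189.41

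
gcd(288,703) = 1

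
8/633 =8/633 = 0.01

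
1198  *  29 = 34742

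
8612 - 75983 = -67371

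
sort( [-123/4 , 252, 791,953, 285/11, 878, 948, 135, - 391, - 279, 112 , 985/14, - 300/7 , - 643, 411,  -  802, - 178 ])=[ - 802, - 643,-391, -279, - 178 , - 300/7,-123/4, 285/11 , 985/14, 112, 135,252, 411,791 , 878,948,953 ]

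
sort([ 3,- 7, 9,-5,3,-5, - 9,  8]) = [ - 9,  -  7,- 5, - 5,3,  3 , 8, 9] 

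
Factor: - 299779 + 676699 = 376920  =  2^3*3^3 * 5^1*349^1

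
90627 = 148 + 90479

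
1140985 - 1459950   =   - 318965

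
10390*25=259750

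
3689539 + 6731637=10421176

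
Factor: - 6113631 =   -  3^1*101^1*20177^1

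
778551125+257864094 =1036415219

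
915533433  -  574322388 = 341211045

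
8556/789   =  2852/263 = 10.84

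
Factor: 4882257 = 3^2*61^1 * 8893^1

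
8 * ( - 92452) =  - 739616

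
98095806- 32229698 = 65866108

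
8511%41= 24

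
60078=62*969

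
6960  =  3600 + 3360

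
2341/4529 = 2341/4529 = 0.52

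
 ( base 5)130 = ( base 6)104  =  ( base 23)1H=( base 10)40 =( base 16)28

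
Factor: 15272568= 2^3*3^2*43^1 * 4933^1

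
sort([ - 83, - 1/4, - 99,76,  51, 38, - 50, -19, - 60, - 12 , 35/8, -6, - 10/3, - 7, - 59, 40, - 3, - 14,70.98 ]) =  [ - 99, - 83, - 60, - 59, - 50, - 19, - 14,-12, - 7, - 6, - 10/3, - 3, - 1/4, 35/8,38, 40,51,70.98,76] 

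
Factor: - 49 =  - 7^2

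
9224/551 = 9224/551 = 16.74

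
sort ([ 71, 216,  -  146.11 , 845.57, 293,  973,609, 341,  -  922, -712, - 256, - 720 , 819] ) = [ - 922, - 720,  -  712,- 256,- 146.11, 71,216, 293,341, 609,819,845.57,  973 ] 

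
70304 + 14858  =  85162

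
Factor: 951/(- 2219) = -3^1*7^( - 1 ) = - 3/7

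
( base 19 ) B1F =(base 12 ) 2399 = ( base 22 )861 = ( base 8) 7645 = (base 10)4005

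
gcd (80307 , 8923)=8923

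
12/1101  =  4/367 = 0.01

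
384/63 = 128/21 = 6.10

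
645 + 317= 962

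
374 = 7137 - 6763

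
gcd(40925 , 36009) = 1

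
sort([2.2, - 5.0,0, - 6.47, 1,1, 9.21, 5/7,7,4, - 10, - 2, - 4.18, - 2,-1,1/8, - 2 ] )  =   [ -10, - 6.47, -5.0, - 4.18, - 2 , - 2, - 2,-1,  0,  1/8, 5/7,1, 1,2.2, 4, 7,9.21]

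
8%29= 8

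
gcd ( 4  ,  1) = 1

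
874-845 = 29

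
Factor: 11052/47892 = 3^1*13^ ( - 1)=3/13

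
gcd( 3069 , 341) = 341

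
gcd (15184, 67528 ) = 8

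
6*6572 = 39432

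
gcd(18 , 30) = 6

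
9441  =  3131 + 6310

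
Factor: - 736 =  - 2^5*23^1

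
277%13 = 4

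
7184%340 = 44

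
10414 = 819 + 9595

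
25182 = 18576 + 6606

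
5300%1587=539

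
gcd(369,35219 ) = 41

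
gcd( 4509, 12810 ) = 3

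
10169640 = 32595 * 312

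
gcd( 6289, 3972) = 331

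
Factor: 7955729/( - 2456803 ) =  - 463^1*17183^1 * 2456803^( - 1 )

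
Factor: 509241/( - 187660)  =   - 597/220 = - 2^( - 2)*3^1*5^( - 1) * 11^(-1) *199^1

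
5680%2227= 1226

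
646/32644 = 323/16322=0.02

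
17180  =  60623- 43443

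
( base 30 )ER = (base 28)FR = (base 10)447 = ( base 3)121120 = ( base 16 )1bf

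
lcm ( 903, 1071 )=46053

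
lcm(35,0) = 0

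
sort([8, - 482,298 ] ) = [ - 482, 8, 298 ] 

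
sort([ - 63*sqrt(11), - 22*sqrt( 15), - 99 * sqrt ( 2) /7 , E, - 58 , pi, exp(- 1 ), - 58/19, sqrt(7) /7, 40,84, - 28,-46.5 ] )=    [ - 63 * sqrt(11),  -  22*sqrt( 15 ), - 58,-46.5, - 28, - 99*sqrt( 2)/7,-58/19, exp( - 1), sqrt( 7) /7,E, pi, 40, 84]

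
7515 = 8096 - 581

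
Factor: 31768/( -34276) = - 2^1*19^1*41^( - 1) = - 38/41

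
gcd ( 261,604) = 1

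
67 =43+24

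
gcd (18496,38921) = 1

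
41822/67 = 624 + 14/67  =  624.21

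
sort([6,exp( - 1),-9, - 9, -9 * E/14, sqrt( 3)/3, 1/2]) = [  -  9,- 9, - 9*E/14,exp(-1 ), 1/2,sqrt(3) /3 , 6 ] 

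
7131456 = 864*8254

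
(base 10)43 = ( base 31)1c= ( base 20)23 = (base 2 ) 101011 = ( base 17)29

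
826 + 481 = 1307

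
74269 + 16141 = 90410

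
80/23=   3 + 11/23 = 3.48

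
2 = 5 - 3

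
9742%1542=490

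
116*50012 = 5801392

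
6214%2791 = 632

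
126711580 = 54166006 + 72545574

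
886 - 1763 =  - 877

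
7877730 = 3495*2254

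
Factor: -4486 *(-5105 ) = 2^1*5^1*1021^1*2243^1   =  22901030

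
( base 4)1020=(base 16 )48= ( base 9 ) 80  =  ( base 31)2a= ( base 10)72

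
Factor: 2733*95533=3^1*83^1 * 911^1*1151^1 = 261091689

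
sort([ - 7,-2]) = [-7, - 2]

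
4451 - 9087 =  - 4636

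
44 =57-13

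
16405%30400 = 16405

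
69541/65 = 69541/65 =1069.86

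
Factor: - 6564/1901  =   - 2^2 * 3^1*547^1*1901^(-1 )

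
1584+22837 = 24421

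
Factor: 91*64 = 5824=2^6 * 7^1 * 13^1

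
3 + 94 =97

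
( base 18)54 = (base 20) 4E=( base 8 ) 136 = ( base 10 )94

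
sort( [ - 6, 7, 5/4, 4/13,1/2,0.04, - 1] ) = [ - 6, - 1,0.04,4/13,1/2,  5/4,  7] 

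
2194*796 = 1746424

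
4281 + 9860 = 14141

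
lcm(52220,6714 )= 469980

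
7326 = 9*814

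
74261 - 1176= 73085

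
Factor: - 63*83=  - 5229 = - 3^2 * 7^1*83^1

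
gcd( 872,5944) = 8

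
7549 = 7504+45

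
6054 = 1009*6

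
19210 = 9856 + 9354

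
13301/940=14 + 3/20  =  14.15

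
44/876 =11/219 = 0.05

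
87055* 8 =696440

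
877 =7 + 870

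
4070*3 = 12210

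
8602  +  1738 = 10340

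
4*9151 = 36604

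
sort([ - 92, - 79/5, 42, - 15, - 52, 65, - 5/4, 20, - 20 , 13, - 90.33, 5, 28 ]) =[ - 92, - 90.33, - 52, - 20, - 79/5, - 15, - 5/4, 5 , 13,20,28,42,65] 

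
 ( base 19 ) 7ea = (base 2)101011110011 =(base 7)11113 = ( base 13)1378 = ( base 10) 2803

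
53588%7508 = 1032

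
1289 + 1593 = 2882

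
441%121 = 78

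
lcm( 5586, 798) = 5586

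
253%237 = 16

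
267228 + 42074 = 309302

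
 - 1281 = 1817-3098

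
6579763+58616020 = 65195783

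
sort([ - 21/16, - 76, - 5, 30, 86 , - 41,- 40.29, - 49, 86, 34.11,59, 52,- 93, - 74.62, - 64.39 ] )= [ - 93, - 76,-74.62, - 64.39, - 49, - 41, - 40.29,-5, - 21/16, 30, 34.11, 52,59, 86, 86]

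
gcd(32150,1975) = 25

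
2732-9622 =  - 6890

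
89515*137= 12263555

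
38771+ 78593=117364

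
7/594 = 7/594 = 0.01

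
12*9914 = 118968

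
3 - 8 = -5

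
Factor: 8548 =2^2*2137^1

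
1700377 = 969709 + 730668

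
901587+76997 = 978584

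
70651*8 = 565208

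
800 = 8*100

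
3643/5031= 3643/5031 = 0.72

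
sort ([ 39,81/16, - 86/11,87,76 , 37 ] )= [ - 86/11,81/16,37,39,76,87]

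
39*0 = 0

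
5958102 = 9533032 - 3574930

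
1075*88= 94600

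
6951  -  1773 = 5178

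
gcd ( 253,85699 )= 1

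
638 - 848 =-210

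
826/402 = 413/201= 2.05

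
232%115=2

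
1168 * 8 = 9344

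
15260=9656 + 5604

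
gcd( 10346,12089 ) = 7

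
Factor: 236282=2^1 * 31^1 *37^1*103^1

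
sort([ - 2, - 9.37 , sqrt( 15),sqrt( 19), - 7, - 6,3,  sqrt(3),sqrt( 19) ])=[ - 9.37, - 7, - 6, - 2, sqrt( 3), 3, sqrt(15), sqrt( 19),  sqrt ( 19 )]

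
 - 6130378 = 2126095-8256473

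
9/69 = 3/23 = 0.13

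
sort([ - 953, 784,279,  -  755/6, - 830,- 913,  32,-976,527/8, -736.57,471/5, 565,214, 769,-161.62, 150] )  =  [-976, - 953, - 913 , - 830, -736.57,-161.62, - 755/6, 32, 527/8, 471/5,150, 214, 279, 565,769, 784 ] 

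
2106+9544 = 11650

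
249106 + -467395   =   - 218289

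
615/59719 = 615/59719 = 0.01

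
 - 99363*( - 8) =794904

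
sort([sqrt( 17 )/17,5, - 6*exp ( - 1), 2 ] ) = [ - 6*exp(-1 ),sqrt(17)/17 , 2,5]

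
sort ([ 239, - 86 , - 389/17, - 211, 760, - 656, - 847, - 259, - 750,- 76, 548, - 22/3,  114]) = [ -847, - 750, - 656, - 259, - 211,-86 , - 76, - 389/17, - 22/3, 114, 239,548,760]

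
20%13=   7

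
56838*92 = 5229096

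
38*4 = 152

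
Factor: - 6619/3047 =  - 11^ ( - 1)*277^( - 1 )*6619^1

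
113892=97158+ 16734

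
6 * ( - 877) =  - 5262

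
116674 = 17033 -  - 99641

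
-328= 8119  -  8447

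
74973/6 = 24991/2 = 12495.50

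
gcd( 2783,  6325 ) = 253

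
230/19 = 230/19 = 12.11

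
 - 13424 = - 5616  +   - 7808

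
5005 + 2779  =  7784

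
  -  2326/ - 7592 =1163/3796 = 0.31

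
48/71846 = 24/35923 = 0.00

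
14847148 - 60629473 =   -  45782325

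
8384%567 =446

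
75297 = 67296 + 8001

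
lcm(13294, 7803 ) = 358938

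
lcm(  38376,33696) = 1381536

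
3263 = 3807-544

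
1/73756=1/73756 = 0.00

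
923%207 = 95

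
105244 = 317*332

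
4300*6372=27399600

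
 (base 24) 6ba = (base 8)7222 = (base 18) b94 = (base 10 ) 3730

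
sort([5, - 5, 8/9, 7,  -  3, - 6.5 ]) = [ - 6.5, - 5, - 3,8/9,5, 7 ]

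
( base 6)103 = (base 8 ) 47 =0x27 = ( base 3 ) 1110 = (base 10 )39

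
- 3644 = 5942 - 9586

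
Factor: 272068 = 2^2*17^1*4001^1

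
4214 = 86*49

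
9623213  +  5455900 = 15079113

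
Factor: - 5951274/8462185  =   - 2^1*3^1*5^( - 1 )*7^1*43^( - 1) * 39359^( - 1)*141697^1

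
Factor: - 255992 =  - 2^3*11^1*2909^1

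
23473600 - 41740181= - 18266581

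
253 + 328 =581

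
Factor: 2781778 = 2^1 * 17^1*81817^1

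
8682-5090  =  3592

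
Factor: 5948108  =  2^2*1487027^1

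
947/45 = 21 + 2/45 = 21.04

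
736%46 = 0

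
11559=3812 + 7747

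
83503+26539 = 110042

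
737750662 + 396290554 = 1134041216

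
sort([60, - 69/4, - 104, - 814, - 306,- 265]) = [  -  814, - 306, - 265, - 104,  -  69/4 , 60 ]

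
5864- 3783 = 2081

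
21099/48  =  439+9/16 = 439.56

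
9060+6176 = 15236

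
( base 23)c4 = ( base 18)FA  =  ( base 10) 280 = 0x118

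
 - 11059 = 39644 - 50703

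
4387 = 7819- 3432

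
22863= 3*7621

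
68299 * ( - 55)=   -  3756445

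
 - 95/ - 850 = 19/170 = 0.11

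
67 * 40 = 2680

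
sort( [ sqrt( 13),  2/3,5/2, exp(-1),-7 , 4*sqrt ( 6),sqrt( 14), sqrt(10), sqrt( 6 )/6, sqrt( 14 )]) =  [-7, exp(  -  1),sqrt ( 6) /6, 2/3,5/2, sqrt( 10), sqrt(13),sqrt(14 ) , sqrt( 14), 4*sqrt( 6)] 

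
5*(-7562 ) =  - 37810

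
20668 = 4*5167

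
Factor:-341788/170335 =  - 2^2*5^ ( - 1)*11^(-1)  *  19^(- 1 ) * 163^( - 1)*85447^1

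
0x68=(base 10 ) 104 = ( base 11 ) 95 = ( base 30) 3e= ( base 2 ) 1101000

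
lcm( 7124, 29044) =377572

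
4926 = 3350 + 1576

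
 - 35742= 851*( - 42)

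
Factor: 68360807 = 23^1*523^1*5683^1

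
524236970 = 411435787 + 112801183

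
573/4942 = 573/4942 = 0.12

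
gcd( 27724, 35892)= 4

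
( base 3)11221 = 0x85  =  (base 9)157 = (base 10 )133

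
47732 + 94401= 142133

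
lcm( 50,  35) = 350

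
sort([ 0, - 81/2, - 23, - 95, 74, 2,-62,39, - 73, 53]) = [ - 95, - 73, - 62, - 81/2,-23,0,2,39,53, 74]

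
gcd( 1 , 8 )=1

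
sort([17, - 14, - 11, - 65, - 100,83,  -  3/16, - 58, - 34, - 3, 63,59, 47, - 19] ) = [ - 100, - 65, - 58, - 34, - 19, - 14 , - 11, - 3, - 3/16,17,47, 59,  63,83]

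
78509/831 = 78509/831 = 94.48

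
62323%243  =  115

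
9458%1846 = 228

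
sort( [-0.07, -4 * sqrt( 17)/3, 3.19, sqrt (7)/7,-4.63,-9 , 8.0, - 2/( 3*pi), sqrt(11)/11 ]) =[ - 9, - 4 * sqrt(17 )/3, - 4.63, - 2/( 3 * pi), - 0.07,sqrt(11 )/11, sqrt( 7 )/7, 3.19, 8.0 ]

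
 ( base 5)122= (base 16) 25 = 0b100101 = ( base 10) 37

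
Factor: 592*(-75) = - 44400 = - 2^4 * 3^1*5^2*37^1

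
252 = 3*84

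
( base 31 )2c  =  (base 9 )82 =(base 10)74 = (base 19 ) 3h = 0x4a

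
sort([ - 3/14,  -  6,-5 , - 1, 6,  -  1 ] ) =[ - 6, - 5, - 1, - 1, - 3/14,6 ] 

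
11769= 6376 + 5393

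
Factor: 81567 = 3^4*19^1*53^1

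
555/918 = 185/306 = 0.60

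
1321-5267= - 3946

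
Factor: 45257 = 167^1*271^1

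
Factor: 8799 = 3^1*7^1*419^1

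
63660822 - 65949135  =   - 2288313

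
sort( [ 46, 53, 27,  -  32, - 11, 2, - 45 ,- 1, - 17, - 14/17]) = [ - 45, - 32, - 17,-11, - 1,-14/17,2,27, 46, 53 ] 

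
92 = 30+62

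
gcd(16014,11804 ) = 2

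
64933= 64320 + 613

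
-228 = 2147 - 2375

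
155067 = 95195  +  59872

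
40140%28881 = 11259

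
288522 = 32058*9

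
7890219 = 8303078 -412859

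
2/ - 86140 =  - 1/43070 =- 0.00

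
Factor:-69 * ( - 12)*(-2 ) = - 2^3*3^2*23^1  =  - 1656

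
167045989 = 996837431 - 829791442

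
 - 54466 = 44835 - 99301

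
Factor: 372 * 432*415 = 2^6 * 3^4*5^1*31^1*83^1 = 66692160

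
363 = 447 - 84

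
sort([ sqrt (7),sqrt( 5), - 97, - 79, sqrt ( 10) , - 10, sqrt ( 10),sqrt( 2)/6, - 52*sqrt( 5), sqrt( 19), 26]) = [ - 52*sqrt ( 5 ) ,  -  97, - 79, - 10 , sqrt( 2) /6, sqrt ( 5),sqrt( 7), sqrt( 10),sqrt( 10) , sqrt( 19 ),26]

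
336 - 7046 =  - 6710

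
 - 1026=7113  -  8139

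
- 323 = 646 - 969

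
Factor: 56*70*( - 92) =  - 360640 = - 2^6*5^1*7^2*23^1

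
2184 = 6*364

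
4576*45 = 205920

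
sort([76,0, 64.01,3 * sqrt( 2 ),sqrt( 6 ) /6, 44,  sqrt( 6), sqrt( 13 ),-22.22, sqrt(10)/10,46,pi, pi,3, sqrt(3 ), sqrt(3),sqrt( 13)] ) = [ - 22.22,0,sqrt( 10)/10 , sqrt( 6 ) /6 , sqrt( 3 ), sqrt( 3),sqrt( 6),3,pi,pi,sqrt(13 ),sqrt( 13), 3 * sqrt(2 ),44,  46,64.01,  76]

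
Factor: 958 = 2^1 * 479^1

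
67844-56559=11285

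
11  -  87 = -76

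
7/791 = 1/113  =  0.01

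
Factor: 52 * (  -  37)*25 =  - 48100 = - 2^2 * 5^2 * 13^1*37^1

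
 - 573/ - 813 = 191/271 = 0.70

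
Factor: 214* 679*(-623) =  - 2^1 * 7^2*89^1 * 97^1 * 107^1= - 90525638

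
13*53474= 695162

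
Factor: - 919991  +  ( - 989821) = -2^2 *3^1 * 167^1*953^1 = - 1909812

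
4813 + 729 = 5542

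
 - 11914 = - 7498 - 4416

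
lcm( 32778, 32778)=32778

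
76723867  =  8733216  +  67990651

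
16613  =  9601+7012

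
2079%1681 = 398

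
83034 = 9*9226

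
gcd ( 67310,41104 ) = 2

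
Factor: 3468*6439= 22330452 = 2^2*3^1*17^2*47^1*137^1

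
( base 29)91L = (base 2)1110111000011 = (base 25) C4J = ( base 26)B71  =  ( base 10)7619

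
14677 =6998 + 7679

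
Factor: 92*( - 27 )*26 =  - 2^3 * 3^3*13^1 * 23^1= - 64584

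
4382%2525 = 1857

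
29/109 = 29/109= 0.27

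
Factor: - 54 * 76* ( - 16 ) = 2^7*3^3*19^1 =65664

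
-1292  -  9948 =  - 11240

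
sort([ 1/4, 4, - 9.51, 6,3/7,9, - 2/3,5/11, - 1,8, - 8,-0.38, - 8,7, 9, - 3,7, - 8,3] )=[ - 9.51, - 8,-8, - 8, - 3,- 1, - 2/3, - 0.38,1/4,  3/7, 5/11, 3,4 , 6,7,7,8,9, 9]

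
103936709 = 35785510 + 68151199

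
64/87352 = 8/10919 =0.00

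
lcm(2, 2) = 2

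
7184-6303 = 881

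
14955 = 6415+8540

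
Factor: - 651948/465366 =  -898/641 = - 2^1*449^1*641^( - 1 ) 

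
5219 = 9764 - 4545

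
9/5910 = 3/1970 = 0.00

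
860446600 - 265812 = 860180788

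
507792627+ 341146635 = 848939262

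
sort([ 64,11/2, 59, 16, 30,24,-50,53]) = [-50, 11/2 , 16,24 , 30, 53, 59,64 ] 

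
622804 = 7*88972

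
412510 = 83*4970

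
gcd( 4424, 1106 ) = 1106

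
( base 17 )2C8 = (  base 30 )qa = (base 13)48a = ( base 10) 790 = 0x316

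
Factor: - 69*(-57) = 3933 = 3^2*19^1*23^1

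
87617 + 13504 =101121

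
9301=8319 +982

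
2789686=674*4139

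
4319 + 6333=10652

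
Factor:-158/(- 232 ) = 79/116 = 2^(-2 )*29^(-1 )*79^1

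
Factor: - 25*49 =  - 1225 = - 5^2*7^2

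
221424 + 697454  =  918878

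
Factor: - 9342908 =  - 2^2*19^1 * 269^1*457^1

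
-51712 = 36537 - 88249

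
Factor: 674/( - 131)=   -  2^1*131^( - 1)*337^1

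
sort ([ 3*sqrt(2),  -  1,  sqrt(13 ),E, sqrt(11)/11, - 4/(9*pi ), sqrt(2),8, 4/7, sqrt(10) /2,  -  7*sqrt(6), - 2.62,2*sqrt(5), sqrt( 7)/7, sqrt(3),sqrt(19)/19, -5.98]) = [ -7*sqrt (6 ),-5.98, - 2.62, - 1,- 4/( 9*pi),sqrt (19 ) /19, sqrt (11) /11,  sqrt( 7 ) /7 , 4/7, sqrt(2),sqrt(10 ) /2, sqrt ( 3 ),  E,sqrt( 13 ),3*sqrt( 2),2*sqrt(5),  8 ]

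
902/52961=902/52961 = 0.02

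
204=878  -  674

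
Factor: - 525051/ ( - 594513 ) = 257/291= 3^( - 1)*97^( - 1)*257^1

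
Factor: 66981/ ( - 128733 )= - 11^( - 1) * 47^( - 1)*269^1= - 269/517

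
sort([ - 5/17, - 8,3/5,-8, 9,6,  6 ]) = [ - 8,-8,  -  5/17,3/5, 6,  6, 9 ]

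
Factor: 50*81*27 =109350 = 2^1*3^7*5^2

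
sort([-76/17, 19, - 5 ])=[ - 5,  -  76/17, 19 ] 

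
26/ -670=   -  1 + 322/335=- 0.04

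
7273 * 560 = 4072880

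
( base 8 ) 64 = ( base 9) 57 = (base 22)28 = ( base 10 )52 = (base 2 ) 110100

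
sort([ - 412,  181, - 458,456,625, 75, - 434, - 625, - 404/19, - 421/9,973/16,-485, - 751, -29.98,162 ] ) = [ - 751, - 625, - 485, - 458, - 434, - 412,-421/9,-29.98, - 404/19,973/16, 75, 162, 181,  456, 625 ] 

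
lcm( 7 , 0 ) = 0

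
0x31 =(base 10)49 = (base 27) 1m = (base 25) 1o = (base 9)54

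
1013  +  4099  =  5112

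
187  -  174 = 13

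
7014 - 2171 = 4843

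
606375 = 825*735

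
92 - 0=92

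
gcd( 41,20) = 1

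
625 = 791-166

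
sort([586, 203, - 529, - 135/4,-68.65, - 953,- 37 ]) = [ - 953, - 529, - 68.65,  -  37, - 135/4, 203,  586 ]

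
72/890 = 36/445 =0.08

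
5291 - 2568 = 2723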